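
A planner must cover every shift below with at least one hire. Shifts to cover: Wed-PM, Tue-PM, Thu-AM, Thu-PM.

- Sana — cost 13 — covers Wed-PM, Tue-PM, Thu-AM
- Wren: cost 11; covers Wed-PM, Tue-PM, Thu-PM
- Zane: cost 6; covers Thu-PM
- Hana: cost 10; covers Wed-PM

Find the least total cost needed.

The greedy cost-per-new-shift heuristic would pick Wren and Sana for 24, but a cheaper cover exists.
Choose Sana and Zane: together they cover Wed-PM, Tue-PM, Thu-AM, Thu-PM — every shift.
Total cost: 13 + 6 = 19.
No cover costs less than 19.

19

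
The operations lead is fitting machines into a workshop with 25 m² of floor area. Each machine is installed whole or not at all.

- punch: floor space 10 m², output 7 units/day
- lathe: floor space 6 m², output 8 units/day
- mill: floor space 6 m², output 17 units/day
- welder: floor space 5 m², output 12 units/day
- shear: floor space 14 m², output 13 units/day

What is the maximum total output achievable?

42

Allowing fractional choices, the relaxed optimum would be about 44.4, but machines are indivisible.
mill + welder + shear: floor space 6 + 5 + 14 = 25 ≤ 25, output 17 + 12 + 13 = 42.
lathe + mill + welder: floor space 6 + 6 + 5 = 17 ≤ 25, output 8 + 17 + 12 = 37.
Best is mill, welder, and shear with total output 42.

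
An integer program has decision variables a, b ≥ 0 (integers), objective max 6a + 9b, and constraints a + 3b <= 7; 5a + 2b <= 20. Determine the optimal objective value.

Relaxing integrality, the LP optimum is 31.62 at (a,b) = (3.54, 1.15), which is not an integer point.
(a,b)=(3,1) is feasible, giving 27.
(a,b)=(4,0) is feasible, giving 24.
(a,b)=(2,1) is feasible, giving 21.
Maximum is 27 at (a,b)=(3,1).

27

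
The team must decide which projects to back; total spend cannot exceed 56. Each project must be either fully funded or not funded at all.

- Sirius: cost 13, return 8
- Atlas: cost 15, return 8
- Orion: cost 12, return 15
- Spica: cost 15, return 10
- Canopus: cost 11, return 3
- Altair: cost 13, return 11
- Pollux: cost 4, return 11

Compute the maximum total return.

50

Sirius + Orion + Canopus + Altair + Pollux: cost 13 + 12 + 11 + 13 + 4 = 53 ≤ 56, return 8 + 15 + 3 + 11 + 11 = 48.
Orion + Spica + Canopus + Altair + Pollux: cost 12 + 15 + 11 + 13 + 4 = 55 ≤ 56, return 15 + 10 + 3 + 11 + 11 = 50.
Atlas + Orion + Canopus + Altair + Pollux: cost 15 + 12 + 11 + 13 + 4 = 55 ≤ 56, return 8 + 15 + 3 + 11 + 11 = 48.
Best is Orion, Spica, Canopus, Altair, and Pollux with total return 50.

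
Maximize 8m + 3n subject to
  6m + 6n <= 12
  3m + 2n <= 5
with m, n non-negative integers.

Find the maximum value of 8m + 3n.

11

(m,n)=(1,1) is feasible, giving 11.
(m,n)=(1,0) is feasible, giving 8.
The best lattice point is (1,1), giving 11.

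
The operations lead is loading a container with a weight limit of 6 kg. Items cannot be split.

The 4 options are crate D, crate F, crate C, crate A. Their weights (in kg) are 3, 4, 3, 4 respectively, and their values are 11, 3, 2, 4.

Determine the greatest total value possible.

13

Treat it as a binary knapsack problem.
crate D + crate C: weight 3 + 3 = 6 ≤ 6, value 11 + 2 = 13.
crate D: weight 3 ≤ 6, value 11.
Best is crate D and crate C with total value 13.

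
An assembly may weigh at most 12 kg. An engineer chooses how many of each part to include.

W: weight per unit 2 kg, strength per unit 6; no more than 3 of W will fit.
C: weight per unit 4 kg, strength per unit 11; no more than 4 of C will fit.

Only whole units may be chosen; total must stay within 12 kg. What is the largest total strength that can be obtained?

34

This is a bounded integer knapsack.
3×C: weight 12 ≤ 12, strength 3·11 = 33.
2×W and 2×C: weight 12 ≤ 12, strength 2·6 + 2·11 = 34.
Best is 34.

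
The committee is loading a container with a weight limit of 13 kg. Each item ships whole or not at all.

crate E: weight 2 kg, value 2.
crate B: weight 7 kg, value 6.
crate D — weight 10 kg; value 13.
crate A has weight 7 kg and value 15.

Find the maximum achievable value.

Take crate E and crate A: weight 2 + 7 = 9 ≤ 13, value 2 + 15 = 17.
No other feasible combination does better.

17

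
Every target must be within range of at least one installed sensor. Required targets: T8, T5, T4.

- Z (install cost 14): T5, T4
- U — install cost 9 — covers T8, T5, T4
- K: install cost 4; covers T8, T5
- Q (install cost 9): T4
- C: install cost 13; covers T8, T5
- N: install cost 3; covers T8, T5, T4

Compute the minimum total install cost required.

N alone covers T8, T5, T4 — every target.
Total install cost: 3.
No cover costs less than 3.

3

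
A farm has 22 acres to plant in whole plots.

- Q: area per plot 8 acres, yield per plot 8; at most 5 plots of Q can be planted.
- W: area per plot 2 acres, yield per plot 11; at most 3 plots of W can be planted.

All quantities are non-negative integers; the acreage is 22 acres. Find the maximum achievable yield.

49

1×Q and 3×W: area 14 ≤ 22, yield 1·8 + 3·11 = 41.
2×Q and 3×W: area 22 ≤ 22, yield 2·8 + 3·11 = 49.
Best is 49.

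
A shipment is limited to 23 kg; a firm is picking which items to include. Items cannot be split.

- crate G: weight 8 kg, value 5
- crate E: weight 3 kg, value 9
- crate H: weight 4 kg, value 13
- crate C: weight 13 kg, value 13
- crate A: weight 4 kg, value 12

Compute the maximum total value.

Treat it as a binary knapsack problem.
Take crate G, crate E, crate H, and crate A: weight 8 + 3 + 4 + 4 = 19 ≤ 23, value 5 + 9 + 13 + 12 = 39.
No other feasible combination does better.

39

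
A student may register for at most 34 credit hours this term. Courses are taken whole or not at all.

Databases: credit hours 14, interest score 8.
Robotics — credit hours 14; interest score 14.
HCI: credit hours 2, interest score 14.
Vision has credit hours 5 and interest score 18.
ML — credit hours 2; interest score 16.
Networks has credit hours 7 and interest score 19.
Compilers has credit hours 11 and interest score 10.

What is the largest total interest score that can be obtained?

81

This is a 0-1 knapsack instance.
HCI + Vision + ML + Networks + Compilers: credit hours 2 + 5 + 2 + 7 + 11 = 27 ≤ 34, interest score 14 + 18 + 16 + 19 + 10 = 77.
Robotics + HCI + Vision + ML + Networks: credit hours 14 + 2 + 5 + 2 + 7 = 30 ≤ 34, interest score 14 + 14 + 18 + 16 + 19 = 81.
Best is Robotics, HCI, Vision, ML, and Networks with total interest score 81.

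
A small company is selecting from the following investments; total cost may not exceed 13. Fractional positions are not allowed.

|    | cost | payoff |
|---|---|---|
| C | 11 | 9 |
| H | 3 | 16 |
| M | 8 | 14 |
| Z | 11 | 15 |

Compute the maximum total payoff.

Allowing fractional choices, the relaxed optimum would be about 32.7, but investments are indivisible.
H + M: cost 3 + 8 = 11 ≤ 13, payoff 16 + 14 = 30.
H: cost 3 ≤ 13, payoff 16.
Z: cost 11 ≤ 13, payoff 15.
Best is H and M with total payoff 30.

30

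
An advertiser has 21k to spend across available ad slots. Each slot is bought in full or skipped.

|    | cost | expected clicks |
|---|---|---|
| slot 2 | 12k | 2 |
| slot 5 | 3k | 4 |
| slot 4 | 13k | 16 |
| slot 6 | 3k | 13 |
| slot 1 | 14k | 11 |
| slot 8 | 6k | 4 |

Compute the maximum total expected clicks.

Allowing fractional choices, the relaxed optimum would be about 34.6, but ad slots are indivisible.
slot 4 + slot 6: cost 13 + 3 = 16 ≤ 21, expected clicks 16 + 13 = 29.
slot 5 + slot 4 + slot 6: cost 3 + 13 + 3 = 19 ≤ 21, expected clicks 4 + 16 + 13 = 33.
Best is slot 5, slot 4, and slot 6 with total expected clicks 33.

33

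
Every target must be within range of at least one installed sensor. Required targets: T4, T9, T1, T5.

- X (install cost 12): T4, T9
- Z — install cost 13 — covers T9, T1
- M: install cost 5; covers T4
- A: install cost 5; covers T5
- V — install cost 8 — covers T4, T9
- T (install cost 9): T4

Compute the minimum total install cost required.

23

This is an integer covering problem.
The greedy cost-per-new-target heuristic would pick V, A, and Z for 26, but a cheaper cover exists.
Choose Z, M, and A: together they cover T4, T9, T1, T5 — every target.
Total install cost: 13 + 5 + 5 = 23.
No cover costs less than 23.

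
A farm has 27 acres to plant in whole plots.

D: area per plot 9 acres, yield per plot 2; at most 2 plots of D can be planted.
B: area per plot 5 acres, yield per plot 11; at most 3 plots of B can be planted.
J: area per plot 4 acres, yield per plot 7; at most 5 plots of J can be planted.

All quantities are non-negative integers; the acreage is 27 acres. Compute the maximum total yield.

This is a bounded integer knapsack.
B has the best ratio (11/5); taking only B gives at most 3×11 = 33 (stopped by the supply cap of 3).
Mixing does better — 3×B and 3×J: area 27 ≤ 27, yield 3·11 + 3·7 = 54.

54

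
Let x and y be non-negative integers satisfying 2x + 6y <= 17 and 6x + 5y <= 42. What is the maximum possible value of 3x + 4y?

Relaxing integrality, the LP optimum is 22.04 at (x,y) = (6.42, 0.692), which is not an integer point.
(x,y)=(7,0): 2·7+6·0=14≤17, 6·7+5·0=42≤42, objective 21.
(x,y)=(5,1): 2·5+6·1=16≤17, 6·5+5·1=35≤42, objective 19.
(x,y)=(6,0): 2·6+6·0=12≤17, 6·6+5·0=36≤42, objective 18.
(x,y)=(5,0): 2·5+6·0=10≤17, 6·5+5·0=30≤42, objective 15.
Maximum is 21 at (x,y)=(7,0).

21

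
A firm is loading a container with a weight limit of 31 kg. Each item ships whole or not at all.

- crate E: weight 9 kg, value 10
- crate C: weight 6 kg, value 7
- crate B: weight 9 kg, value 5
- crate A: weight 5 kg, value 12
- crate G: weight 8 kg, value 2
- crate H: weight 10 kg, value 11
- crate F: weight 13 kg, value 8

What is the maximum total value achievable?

40

crate C + crate B + crate A + crate H: weight 6 + 9 + 5 + 10 = 30 ≤ 31, value 7 + 5 + 12 + 11 = 35.
crate E + crate C + crate B + crate A: weight 9 + 6 + 9 + 5 = 29 ≤ 31, value 10 + 7 + 5 + 12 = 34.
crate E + crate C + crate A + crate H: weight 9 + 6 + 5 + 10 = 30 ≤ 31, value 10 + 7 + 12 + 11 = 40.
Best is crate E, crate C, crate A, and crate H with total value 40.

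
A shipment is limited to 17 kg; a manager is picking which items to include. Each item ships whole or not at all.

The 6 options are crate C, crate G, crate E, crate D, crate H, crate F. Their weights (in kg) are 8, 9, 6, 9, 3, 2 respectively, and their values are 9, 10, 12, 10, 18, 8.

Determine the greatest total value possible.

Take crate C, crate E, and crate H: weight 8 + 6 + 3 = 17 ≤ 17, value 9 + 12 + 18 = 39.
No other feasible combination does better.

39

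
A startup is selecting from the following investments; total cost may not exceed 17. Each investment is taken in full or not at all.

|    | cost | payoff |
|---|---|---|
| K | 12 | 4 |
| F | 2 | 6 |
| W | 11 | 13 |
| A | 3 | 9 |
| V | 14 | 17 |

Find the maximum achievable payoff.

This is an integer program with binary decision variables.
Take F, W, and A: cost 2 + 11 + 3 = 16 ≤ 17, payoff 6 + 13 + 9 = 28.
No other feasible combination does better.

28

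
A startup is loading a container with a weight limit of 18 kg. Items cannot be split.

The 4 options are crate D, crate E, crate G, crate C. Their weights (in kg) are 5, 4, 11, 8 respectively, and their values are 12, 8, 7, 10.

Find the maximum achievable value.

crate D + crate E + crate C: weight 5 + 4 + 8 = 17 ≤ 18, value 12 + 8 + 10 = 30.
crate D + crate C: weight 5 + 8 = 13 ≤ 18, value 12 + 10 = 22.
Best is crate D, crate E, and crate C with total value 30.

30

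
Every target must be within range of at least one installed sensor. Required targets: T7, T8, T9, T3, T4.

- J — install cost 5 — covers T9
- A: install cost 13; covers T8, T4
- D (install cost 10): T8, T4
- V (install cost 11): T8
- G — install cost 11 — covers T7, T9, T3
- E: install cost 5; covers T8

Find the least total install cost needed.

21

Choose D and G: together they cover T7, T8, T9, T3, T4 — every target.
Total install cost: 10 + 11 = 21.
No cover costs less than 21.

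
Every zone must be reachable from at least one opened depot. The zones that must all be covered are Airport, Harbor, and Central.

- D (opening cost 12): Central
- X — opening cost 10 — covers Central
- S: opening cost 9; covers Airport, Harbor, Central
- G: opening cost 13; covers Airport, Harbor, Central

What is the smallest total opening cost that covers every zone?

S alone covers Airport, Harbor, Central — every zone.
Total opening cost: 9.
No cover costs less than 9.

9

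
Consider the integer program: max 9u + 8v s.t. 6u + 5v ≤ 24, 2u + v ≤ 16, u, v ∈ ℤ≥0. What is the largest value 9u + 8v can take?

36

Relaxing integrality, the LP optimum is 38.40 at (u,v) = (0, 4.8), which is not an integer point.
(u,v)=(4,0): 6·4+5·0=24≤24, 2·4+1·0=8≤16, objective 36.
(u,v)=(3,1): 6·3+5·1=23≤24, 2·3+1·1=7≤16, objective 35.
(u,v)=(1,3): 6·1+5·3=21≤24, 2·1+1·3=5≤16, objective 33.
Maximum is 36 at (u,v)=(4,0).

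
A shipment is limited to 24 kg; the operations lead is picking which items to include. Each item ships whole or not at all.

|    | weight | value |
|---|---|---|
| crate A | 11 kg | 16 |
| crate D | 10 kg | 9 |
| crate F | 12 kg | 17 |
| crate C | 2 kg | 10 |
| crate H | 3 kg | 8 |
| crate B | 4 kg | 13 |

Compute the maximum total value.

This is an integer program with binary decision variables.
Take crate F, crate C, crate H, and crate B: weight 12 + 2 + 3 + 4 = 21 ≤ 24, value 17 + 10 + 8 + 13 = 48.
No other feasible combination does better.

48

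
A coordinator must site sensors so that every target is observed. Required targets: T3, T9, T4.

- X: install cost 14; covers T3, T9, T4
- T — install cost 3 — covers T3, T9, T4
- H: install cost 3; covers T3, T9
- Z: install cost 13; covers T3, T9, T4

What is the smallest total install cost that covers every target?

3

This is a weighted set-cover instance.
T alone covers T3, T9, T4 — every target.
Total install cost: 3.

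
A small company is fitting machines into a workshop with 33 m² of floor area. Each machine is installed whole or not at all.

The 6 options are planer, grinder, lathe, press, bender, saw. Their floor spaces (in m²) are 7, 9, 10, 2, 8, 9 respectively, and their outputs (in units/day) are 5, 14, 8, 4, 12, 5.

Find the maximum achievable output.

38

This is an integer program with binary decision variables.
Allowing fractional choices, the relaxed optimum would be about 40.9, but machines are indivisible.
planer + grinder + bender + saw: floor space 7 + 9 + 8 + 9 = 33 ≤ 33, output 5 + 14 + 12 + 5 = 36.
grinder + lathe + press + bender: floor space 9 + 10 + 2 + 8 = 29 ≤ 33, output 14 + 8 + 4 + 12 = 38.
Best is grinder, lathe, press, and bender with total output 38.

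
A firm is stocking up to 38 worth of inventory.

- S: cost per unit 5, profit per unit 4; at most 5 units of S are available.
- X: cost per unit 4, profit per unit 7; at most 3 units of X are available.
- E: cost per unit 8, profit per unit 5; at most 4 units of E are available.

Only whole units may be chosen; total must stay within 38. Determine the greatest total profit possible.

This is a bounded integer knapsack.
X has the best ratio (7/4); taking only X gives at most 3×7 = 21 (stopped by the supply cap of 3).
Mixing does better — 5×S and 3×X: cost 37 ≤ 38, profit 5·4 + 3·7 = 41.

41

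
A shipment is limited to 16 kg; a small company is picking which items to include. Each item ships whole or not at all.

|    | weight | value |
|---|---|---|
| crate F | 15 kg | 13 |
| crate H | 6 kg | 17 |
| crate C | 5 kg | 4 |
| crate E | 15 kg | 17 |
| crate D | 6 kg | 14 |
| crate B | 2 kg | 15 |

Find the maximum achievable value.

46

Allowing fractional choices, the relaxed optimum would be about 48.3, but items are indivisible.
crate H + crate D + crate B: weight 6 + 6 + 2 = 14 ≤ 16, value 17 + 14 + 15 = 46.
crate H + crate C + crate B: weight 6 + 5 + 2 = 13 ≤ 16, value 17 + 4 + 15 = 36.
crate C + crate D + crate B: weight 5 + 6 + 2 = 13 ≤ 16, value 4 + 14 + 15 = 33.
Best is crate H, crate D, and crate B with total value 46.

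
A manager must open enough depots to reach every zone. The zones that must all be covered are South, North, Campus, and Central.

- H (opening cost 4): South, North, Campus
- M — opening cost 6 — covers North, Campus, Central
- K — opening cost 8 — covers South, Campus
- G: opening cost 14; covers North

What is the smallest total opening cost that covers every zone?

Choose H and M: together they cover South, North, Campus, Central — every zone.
Total opening cost: 4 + 6 = 10.

10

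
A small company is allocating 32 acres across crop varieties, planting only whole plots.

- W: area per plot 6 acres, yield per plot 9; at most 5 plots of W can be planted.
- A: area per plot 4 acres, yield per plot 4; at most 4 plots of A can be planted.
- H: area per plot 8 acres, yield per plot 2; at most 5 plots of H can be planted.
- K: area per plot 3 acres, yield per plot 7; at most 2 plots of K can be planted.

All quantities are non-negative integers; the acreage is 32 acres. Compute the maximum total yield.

This is a bounded integer knapsack.
3×W, 2×A, and 2×K: area 32 ≤ 32, yield 3·9 + 2·4 + 2·7 = 49.
4×W and 2×K: area 30 ≤ 32, yield 4·9 + 2·7 = 50.
Best is 50.

50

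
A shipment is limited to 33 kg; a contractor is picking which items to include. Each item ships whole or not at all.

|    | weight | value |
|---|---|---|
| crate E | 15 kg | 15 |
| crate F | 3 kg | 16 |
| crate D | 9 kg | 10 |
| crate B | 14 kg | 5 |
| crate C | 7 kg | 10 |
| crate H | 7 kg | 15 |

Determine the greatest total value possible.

Allowing fractional choices, the relaxed optimum would be about 58.0, but items are indivisible.
crate E + crate F + crate H: weight 15 + 3 + 7 = 25 ≤ 33, value 15 + 16 + 15 = 46.
crate E + crate F + crate C + crate H: weight 15 + 3 + 7 + 7 = 32 ≤ 33, value 15 + 16 + 10 + 15 = 56.
crate F + crate D + crate C + crate H: weight 3 + 9 + 7 + 7 = 26 ≤ 33, value 16 + 10 + 10 + 15 = 51.
Best is crate E, crate F, crate C, and crate H with total value 56.

56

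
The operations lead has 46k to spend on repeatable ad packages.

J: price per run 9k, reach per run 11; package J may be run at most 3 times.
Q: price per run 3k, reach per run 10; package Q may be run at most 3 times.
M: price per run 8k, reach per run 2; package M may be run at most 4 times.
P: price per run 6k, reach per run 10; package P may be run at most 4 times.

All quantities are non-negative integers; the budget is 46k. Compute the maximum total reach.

Take 2×J, 3×Q, and 3×P: price 45 ≤ 46, reach 2·11 + 3·10 + 3·10 = 82.
Q has the best ratio (10/3) and is taken to its limit of 3; remaining capacity is filled optimally with the others.

82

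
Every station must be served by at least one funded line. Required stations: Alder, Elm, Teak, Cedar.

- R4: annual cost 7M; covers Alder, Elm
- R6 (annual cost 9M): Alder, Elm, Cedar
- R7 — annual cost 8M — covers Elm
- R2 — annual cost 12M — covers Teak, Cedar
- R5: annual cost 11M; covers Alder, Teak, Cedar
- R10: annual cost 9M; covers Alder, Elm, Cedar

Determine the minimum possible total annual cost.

18

The greedy cost-per-new-station heuristic would pick R6 and R5 for 20, but a cheaper cover exists.
Choose R4 and R5: together they cover Alder, Elm, Teak, Cedar — every station.
Total annual cost: 7 + 11 = 18.
No cover costs less than 18.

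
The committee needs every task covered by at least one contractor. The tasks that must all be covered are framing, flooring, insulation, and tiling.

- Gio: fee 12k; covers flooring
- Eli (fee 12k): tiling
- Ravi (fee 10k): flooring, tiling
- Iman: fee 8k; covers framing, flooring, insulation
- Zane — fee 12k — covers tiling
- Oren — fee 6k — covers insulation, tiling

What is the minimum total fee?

14

Choose Iman and Oren: together they cover framing, flooring, insulation, tiling — every task.
Total fee: 8 + 6 = 14.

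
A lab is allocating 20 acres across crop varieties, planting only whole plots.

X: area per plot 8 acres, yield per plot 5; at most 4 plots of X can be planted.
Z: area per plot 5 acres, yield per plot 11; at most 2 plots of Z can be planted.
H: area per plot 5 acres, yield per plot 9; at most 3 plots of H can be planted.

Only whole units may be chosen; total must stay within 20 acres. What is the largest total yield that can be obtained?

1×Z and 3×H: area 20 ≤ 20, yield 1·11 + 3·9 = 38.
2×Z and 2×H: area 20 ≤ 20, yield 2·11 + 2·9 = 40.
Best is 40.

40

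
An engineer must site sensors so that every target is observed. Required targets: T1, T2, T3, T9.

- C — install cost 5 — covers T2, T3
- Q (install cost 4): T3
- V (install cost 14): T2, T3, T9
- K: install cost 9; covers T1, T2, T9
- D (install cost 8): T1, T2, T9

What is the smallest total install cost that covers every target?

Choose Q and D: together they cover T1, T2, T3, T9 — every target.
Total install cost: 4 + 8 = 12.

12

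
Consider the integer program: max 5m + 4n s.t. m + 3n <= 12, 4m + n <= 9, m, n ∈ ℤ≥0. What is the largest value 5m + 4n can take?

Relaxing integrality, the LP optimum is 21.00 at (m,n) = (1.36, 3.55), which is not an integer point.
(m,n)=(1,3): 1·1+3·3=10≤12, 4·1+1·3=7≤9, objective 17.
(m,n)=(0,4): 1·0+3·4=12≤12, 4·0+1·4=4≤9, objective 16.
(m,n)=(1,2): 1·1+3·2=7≤12, 4·1+1·2=6≤9, objective 13.
No feasible integer point exceeds 17.

17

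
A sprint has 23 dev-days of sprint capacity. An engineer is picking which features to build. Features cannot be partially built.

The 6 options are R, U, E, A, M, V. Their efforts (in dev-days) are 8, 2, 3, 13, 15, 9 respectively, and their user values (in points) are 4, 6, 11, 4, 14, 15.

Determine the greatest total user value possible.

Take R, U, E, and V: effort 8 + 2 + 3 + 9 = 22 ≤ 23, user value 4 + 6 + 11 + 15 = 36.
No other feasible combination does better.

36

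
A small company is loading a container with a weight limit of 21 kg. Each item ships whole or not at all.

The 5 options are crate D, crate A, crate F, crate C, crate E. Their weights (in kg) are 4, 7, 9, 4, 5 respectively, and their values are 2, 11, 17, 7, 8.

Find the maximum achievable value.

36

crate F + crate C + crate E: weight 9 + 4 + 5 = 18 ≤ 21, value 17 + 7 + 8 = 32.
crate A + crate F + crate C: weight 7 + 9 + 4 = 20 ≤ 21, value 11 + 17 + 7 = 35.
crate A + crate F + crate E: weight 7 + 9 + 5 = 21 ≤ 21, value 11 + 17 + 8 = 36.
Best is crate A, crate F, and crate E with total value 36.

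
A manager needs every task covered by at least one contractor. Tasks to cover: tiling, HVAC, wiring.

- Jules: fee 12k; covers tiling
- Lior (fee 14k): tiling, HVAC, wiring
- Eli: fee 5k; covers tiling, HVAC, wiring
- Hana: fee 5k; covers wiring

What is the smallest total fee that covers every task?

5

This is a weighted set-cover instance.
Eli alone covers tiling, HVAC, wiring — every task.
Total fee: 5.
No cover costs less than 5.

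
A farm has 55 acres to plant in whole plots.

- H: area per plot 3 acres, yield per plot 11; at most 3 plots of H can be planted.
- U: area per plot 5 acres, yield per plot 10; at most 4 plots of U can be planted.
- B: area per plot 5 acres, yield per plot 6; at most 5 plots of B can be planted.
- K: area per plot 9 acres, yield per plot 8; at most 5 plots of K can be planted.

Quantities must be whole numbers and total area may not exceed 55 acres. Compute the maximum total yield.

103

Take 3×H, 4×U, and 5×B: area 54 ≤ 55, yield 3·11 + 4·10 + 5·6 = 103.
H has the best ratio (11/3) and is taken to its limit of 3; remaining capacity is filled optimally with the others.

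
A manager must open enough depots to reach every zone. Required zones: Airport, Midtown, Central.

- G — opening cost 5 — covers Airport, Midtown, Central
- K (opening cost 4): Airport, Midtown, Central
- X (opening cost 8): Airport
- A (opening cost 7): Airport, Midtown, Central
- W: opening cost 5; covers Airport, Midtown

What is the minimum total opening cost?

This is an integer covering problem.
K alone covers Airport, Midtown, Central — every zone.
Total opening cost: 4.

4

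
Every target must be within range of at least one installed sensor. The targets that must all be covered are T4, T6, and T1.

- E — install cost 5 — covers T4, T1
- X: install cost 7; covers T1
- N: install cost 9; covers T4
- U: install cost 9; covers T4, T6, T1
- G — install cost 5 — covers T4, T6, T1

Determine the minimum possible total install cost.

G alone covers T4, T6, T1 — every target.
Total install cost: 5.
No cover costs less than 5.

5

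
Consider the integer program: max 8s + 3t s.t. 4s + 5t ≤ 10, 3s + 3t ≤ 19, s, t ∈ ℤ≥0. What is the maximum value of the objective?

The continuous relaxation peaks at (2.5, 0) with value 20.00; rounding to a feasible lattice point costs some objective.
(s,t)=(2,0): 4·2+5·0=8≤10, 3·2+3·0=6≤19, objective 16.
(s,t)=(1,1): 4·1+5·1=9≤10, 3·1+3·1=6≤19, objective 11.
(s,t)=(1,0): 4·1+5·0=4≤10, 3·1+3·0=3≤19, objective 8.
No feasible integer point exceeds 16.

16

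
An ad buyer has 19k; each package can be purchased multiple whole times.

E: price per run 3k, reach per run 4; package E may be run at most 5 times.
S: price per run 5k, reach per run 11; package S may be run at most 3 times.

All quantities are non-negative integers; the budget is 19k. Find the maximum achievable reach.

3×E and 2×S: price 19 ≤ 19, reach 3·4 + 2·11 = 34.
1×E and 3×S: price 18 ≤ 19, reach 1·4 + 3·11 = 37.
Best is 37.

37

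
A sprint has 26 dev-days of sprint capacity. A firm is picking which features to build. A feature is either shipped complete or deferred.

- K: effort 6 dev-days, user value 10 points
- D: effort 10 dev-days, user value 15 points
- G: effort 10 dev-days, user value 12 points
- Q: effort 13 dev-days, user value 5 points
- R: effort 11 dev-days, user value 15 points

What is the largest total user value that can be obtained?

D + R: effort 10 + 11 = 21 ≤ 26, user value 15 + 15 = 30.
K + D + G: effort 6 + 10 + 10 = 26 ≤ 26, user value 10 + 15 + 12 = 37.
Best is K, D, and G with total user value 37.

37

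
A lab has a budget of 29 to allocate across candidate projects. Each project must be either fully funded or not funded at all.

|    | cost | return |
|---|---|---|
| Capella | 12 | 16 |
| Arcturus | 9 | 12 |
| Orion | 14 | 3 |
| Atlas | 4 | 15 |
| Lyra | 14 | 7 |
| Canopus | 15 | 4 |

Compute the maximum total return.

43

Allowing fractional choices, the relaxed optimum would be about 45.0, but projects are indivisible.
Arcturus + Atlas + Lyra: cost 9 + 4 + 14 = 27 ≤ 29, return 12 + 15 + 7 = 34.
Capella + Arcturus + Atlas: cost 12 + 9 + 4 = 25 ≤ 29, return 16 + 12 + 15 = 43.
Capella + Atlas: cost 12 + 4 = 16 ≤ 29, return 16 + 15 = 31.
Best is Capella, Arcturus, and Atlas with total return 43.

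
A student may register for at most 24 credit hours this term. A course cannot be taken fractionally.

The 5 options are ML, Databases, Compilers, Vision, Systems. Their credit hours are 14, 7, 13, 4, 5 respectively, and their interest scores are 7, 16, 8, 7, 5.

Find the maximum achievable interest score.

31

Treat it as a binary knapsack problem.
Databases + Vision + Systems: credit hours 7 + 4 + 5 = 16 ≤ 24, interest score 16 + 7 + 5 = 28.
Databases + Compilers + Vision: credit hours 7 + 13 + 4 = 24 ≤ 24, interest score 16 + 8 + 7 = 31.
Databases + Compilers: credit hours 7 + 13 = 20 ≤ 24, interest score 16 + 8 = 24.
Best is Databases, Compilers, and Vision with total interest score 31.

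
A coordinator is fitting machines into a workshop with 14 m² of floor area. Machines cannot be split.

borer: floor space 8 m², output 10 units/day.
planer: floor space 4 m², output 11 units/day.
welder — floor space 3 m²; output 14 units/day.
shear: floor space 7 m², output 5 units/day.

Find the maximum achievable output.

30

Take planer, welder, and shear: floor space 4 + 3 + 7 = 14 ≤ 14, output 11 + 14 + 5 = 30.
No other feasible combination does better.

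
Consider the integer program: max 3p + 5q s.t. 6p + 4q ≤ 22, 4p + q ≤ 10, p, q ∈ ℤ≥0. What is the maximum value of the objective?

(p,q)=(0,5): 6·0+4·5=20≤22, 4·0+1·5=5≤10, objective 25.
(p,q)=(1,4): 6·1+4·4=22≤22, 4·1+1·4=8≤10, objective 23.
(p,q)=(0,4): 6·0+4·4=16≤22, 4·0+1·4=4≤10, objective 20.
No feasible integer point exceeds 25.

25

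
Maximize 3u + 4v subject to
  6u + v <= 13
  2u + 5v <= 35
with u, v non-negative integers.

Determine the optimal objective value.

28

The continuous relaxation peaks at (1.07, 6.57) with value 29.50; rounding to a feasible lattice point costs some objective.
(u,v)=(0,7): 6·0+1·7=7≤13, 2·0+5·7=35≤35, objective 28.
(u,v)=(1,6): 6·1+1·6=12≤13, 2·1+5·6=32≤35, objective 27.
(u,v)=(0,6): 6·0+1·6=6≤13, 2·0+5·6=30≤35, objective 24.
Maximum is 28 at (u,v)=(0,7).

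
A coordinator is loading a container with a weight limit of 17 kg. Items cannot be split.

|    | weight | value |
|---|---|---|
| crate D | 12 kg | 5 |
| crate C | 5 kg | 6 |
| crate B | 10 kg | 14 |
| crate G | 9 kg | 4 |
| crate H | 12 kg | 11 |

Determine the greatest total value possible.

crate C + crate B: weight 5 + 10 = 15 ≤ 17, value 6 + 14 = 20.
crate B: weight 10 ≤ 17, value 14.
crate C + crate H: weight 5 + 12 = 17 ≤ 17, value 6 + 11 = 17.
Best is crate C and crate B with total value 20.

20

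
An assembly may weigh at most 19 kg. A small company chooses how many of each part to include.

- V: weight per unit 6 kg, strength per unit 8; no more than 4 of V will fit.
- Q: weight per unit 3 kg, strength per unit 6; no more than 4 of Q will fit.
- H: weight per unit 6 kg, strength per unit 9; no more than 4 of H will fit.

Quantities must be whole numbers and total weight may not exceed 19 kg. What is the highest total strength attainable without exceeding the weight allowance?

Q has the best ratio (6/3); taking only Q gives at most 4×6 = 24 (stopped by the supply cap of 4).
Mixing does better — 4×Q and 1×H: weight 18 ≤ 19, strength 4·6 + 1·9 = 33.

33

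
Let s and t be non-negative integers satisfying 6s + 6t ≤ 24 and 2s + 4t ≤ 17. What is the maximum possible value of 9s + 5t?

36

(s,t)=(4,0): 6·4+6·0=24≤24, 2·4+4·0=8≤17, objective 36.
(s,t)=(3,1): 6·3+6·1=24≤24, 2·3+4·1=10≤17, objective 32.
(s,t)=(3,0): 6·3+6·0=18≤24, 2·3+4·0=6≤17, objective 27.
No feasible integer point exceeds 36.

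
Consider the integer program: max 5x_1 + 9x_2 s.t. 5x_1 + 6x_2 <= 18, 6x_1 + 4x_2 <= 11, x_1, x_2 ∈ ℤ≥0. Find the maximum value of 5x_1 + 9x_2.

Relaxing integrality, the LP optimum is 24.75 at (x_1,x_2) = (0, 2.75), which is not an integer point.
(x_1,x_2)=(0,2) is feasible, giving 18.
(x_1,x_2)=(1,1) is feasible, giving 14.
(x_1,x_2)=(0,1) is feasible, giving 9.
The best lattice point is (0,2), giving 18.

18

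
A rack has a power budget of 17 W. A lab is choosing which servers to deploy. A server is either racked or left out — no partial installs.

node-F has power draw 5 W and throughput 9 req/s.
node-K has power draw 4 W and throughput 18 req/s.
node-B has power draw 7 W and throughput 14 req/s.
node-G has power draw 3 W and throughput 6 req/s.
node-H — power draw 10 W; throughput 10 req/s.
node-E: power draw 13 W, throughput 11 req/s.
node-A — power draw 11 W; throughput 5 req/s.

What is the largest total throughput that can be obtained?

41

Take node-F, node-K, and node-B: power draw 5 + 4 + 7 = 16 ≤ 17, throughput 9 + 18 + 14 = 41.
No other feasible combination does better.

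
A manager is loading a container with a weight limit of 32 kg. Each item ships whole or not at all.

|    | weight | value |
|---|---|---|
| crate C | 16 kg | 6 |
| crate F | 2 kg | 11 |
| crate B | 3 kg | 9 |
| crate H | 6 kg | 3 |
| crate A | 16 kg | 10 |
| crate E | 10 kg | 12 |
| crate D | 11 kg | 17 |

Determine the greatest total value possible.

Treat it as a binary knapsack problem.
Take crate F, crate B, crate H, crate E, and crate D: weight 2 + 3 + 6 + 10 + 11 = 32 ≤ 32, value 11 + 9 + 3 + 12 + 17 = 52.
No other feasible combination does better.

52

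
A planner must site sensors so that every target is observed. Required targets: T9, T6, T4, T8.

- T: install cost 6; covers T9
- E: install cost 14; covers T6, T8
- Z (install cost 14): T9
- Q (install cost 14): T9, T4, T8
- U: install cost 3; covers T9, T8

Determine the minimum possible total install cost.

This is an integer covering problem.
The greedy cost-per-new-target heuristic would pick U, E, and Q for 31, but a cheaper cover exists.
Choose E and Q: together they cover T9, T6, T4, T8 — every target.
Total install cost: 14 + 14 = 28.
No cover costs less than 28.

28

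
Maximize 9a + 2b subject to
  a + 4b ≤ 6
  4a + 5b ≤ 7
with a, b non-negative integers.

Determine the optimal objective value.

The continuous relaxation peaks at (1.75, 0) with value 15.75; rounding to a feasible lattice point costs some objective.
(a,b)=(1,0): 1·1+4·0=1≤6, 4·1+5·0=4≤7, objective 9.
(a,b)=(0,1): 1·0+4·1=4≤6, 4·0+5·1=5≤7, objective 2.
(a,b)=(0,0): 1·0+4·0=0≤6, 4·0+5·0=0≤7, objective 0.
No feasible integer point exceeds 9.

9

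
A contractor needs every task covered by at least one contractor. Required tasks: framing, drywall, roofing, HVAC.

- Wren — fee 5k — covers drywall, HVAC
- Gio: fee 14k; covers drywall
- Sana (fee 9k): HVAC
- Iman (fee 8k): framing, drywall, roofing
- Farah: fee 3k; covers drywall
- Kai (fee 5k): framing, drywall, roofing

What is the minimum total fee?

Choose Wren and Kai: together they cover framing, drywall, roofing, HVAC — every task.
Total fee: 5 + 5 = 10.
No cover costs less than 10.

10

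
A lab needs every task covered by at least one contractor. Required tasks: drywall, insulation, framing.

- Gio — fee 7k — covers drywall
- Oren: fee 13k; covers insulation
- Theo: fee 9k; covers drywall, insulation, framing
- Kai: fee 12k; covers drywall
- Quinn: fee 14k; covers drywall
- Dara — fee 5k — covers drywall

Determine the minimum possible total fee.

Theo alone covers drywall, insulation, framing — every task.
Total fee: 9.

9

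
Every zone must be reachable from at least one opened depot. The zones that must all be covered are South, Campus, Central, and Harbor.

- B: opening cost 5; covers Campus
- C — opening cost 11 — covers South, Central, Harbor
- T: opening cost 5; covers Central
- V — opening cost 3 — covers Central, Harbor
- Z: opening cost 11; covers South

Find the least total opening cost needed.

This is a weighted set-cover instance.
The greedy cost-per-new-zone heuristic would pick V, B, and C for 19, but a cheaper cover exists.
Choose B and C: together they cover South, Campus, Central, Harbor — every zone.
Total opening cost: 5 + 11 = 16.
No cover costs less than 16.

16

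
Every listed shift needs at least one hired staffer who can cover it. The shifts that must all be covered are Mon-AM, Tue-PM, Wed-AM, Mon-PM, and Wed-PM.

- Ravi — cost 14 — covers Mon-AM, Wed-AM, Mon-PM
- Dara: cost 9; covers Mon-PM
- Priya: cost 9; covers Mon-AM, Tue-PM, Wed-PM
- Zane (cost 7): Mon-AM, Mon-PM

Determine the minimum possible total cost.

This is a weighted set-cover instance.
Choose Ravi and Priya: together they cover Mon-AM, Tue-PM, Wed-AM, Mon-PM, Wed-PM — every shift.
Total cost: 14 + 9 = 23.

23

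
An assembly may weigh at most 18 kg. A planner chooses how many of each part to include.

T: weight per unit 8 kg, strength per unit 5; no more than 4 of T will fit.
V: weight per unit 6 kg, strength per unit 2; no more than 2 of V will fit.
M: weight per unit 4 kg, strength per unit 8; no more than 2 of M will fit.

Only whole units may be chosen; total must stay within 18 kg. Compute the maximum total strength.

1×V and 2×M: weight 14 ≤ 18, strength 1·2 + 2·8 = 18.
1×T and 2×M: weight 16 ≤ 18, strength 1·5 + 2·8 = 21.
Best is 21.

21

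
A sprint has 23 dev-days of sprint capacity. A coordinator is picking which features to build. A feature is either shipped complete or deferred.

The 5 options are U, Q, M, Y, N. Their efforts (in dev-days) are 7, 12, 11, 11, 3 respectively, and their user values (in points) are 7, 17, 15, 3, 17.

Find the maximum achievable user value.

Q + N: effort 12 + 3 = 15 ≤ 23, user value 17 + 17 = 34.
U + M + N: effort 7 + 11 + 3 = 21 ≤ 23, user value 7 + 15 + 17 = 39.
U + Q + N: effort 7 + 12 + 3 = 22 ≤ 23, user value 7 + 17 + 17 = 41.
Best is U, Q, and N with total user value 41.

41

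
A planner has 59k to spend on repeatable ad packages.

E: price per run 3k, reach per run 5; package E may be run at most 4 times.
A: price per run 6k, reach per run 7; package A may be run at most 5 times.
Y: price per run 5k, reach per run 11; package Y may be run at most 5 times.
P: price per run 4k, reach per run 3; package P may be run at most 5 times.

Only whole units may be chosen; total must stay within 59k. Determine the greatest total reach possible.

Y has the best ratio (11/5); taking only Y gives at most 5×11 = 55 (stopped by the supply cap of 5).
Mixing does better — 4×E, 3×A, 5×Y, and 1×P: price 59 ≤ 59, reach 4·5 + 3·7 + 5·11 + 1·3 = 99.

99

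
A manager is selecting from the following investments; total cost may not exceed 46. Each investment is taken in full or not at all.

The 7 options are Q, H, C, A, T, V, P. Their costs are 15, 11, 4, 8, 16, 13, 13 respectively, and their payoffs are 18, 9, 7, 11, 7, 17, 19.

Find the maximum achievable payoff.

Take Q, C, V, and P: cost 15 + 4 + 13 + 13 = 45 ≤ 46, payoff 18 + 7 + 17 + 19 = 61.
No other feasible combination does better.

61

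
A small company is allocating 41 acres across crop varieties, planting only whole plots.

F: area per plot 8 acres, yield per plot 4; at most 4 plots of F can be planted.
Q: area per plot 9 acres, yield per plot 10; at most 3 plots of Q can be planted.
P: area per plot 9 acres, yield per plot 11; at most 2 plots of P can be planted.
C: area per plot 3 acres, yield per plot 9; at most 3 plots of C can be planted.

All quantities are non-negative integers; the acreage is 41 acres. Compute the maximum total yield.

1×Q, 2×P, and 3×C: area 36 ≤ 41, yield 1·10 + 2·11 + 3·9 = 59.
2×Q, 1×P, and 3×C: area 36 ≤ 41, yield 2·10 + 1·11 + 3·9 = 58.
Best is 59.

59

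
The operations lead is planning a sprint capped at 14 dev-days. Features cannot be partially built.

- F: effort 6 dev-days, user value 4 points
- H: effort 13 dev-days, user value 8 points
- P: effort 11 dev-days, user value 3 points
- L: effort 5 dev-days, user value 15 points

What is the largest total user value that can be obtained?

19

F + L: effort 6 + 5 = 11 ≤ 14, user value 4 + 15 = 19.
H: effort 13 ≤ 14, user value 8.
L: effort 5 ≤ 14, user value 15.
Best is F and L with total user value 19.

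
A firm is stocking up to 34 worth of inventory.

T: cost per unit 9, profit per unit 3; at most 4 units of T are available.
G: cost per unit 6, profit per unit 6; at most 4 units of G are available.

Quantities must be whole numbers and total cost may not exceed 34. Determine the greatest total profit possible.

27

4×G: cost 24 ≤ 34, profit 4·6 = 24.
1×T and 4×G: cost 33 ≤ 34, profit 1·3 + 4·6 = 27.
Best is 27.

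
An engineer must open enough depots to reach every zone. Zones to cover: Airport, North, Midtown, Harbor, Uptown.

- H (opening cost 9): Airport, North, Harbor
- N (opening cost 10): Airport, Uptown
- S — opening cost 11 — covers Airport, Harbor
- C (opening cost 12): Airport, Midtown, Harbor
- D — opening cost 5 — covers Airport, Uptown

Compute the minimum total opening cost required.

26

This is a weighted set-cover instance.
Choose H, C, and D: together they cover Airport, North, Midtown, Harbor, Uptown — every zone.
Total opening cost: 9 + 12 + 5 = 26.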